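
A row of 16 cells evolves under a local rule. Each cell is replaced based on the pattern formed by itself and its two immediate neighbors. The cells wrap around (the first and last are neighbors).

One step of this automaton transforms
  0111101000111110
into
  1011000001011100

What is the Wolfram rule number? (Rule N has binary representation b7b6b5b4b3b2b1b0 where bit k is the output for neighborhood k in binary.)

130

position 2: 111 → 1  (bit 7 = 1)
position 4: 110 → 0  (bit 6 = 0)
position 5: 101 → 0  (bit 5 = 0)
position 7: 100 → 0  (bit 4 = 0)
position 1: 011 → 0  (bit 3 = 0)
position 6: 010 → 0  (bit 2 = 0)
position 0: 001 → 1  (bit 1 = 1)
position 8: 000 → 0  (bit 0 = 0)
bits b7..b0 = 10000010 = 130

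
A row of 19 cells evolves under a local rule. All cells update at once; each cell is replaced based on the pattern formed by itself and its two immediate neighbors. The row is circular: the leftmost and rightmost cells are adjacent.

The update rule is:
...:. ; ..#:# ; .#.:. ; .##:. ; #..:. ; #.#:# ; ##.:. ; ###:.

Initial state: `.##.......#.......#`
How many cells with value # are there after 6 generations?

3

#........#.......#.
........#.......#.#
.......#.......#.#.
......#.......#.#..
.....#.......#.#...
....#.......#.#....
count of #: 3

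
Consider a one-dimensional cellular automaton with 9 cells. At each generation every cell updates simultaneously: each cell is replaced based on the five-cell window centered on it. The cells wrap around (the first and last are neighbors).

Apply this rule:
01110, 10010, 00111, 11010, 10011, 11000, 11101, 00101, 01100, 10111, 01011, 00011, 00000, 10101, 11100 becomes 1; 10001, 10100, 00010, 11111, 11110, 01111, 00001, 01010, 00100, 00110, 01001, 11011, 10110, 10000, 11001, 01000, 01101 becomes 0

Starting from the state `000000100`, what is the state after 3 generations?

111100000
100110101
101001110

101001110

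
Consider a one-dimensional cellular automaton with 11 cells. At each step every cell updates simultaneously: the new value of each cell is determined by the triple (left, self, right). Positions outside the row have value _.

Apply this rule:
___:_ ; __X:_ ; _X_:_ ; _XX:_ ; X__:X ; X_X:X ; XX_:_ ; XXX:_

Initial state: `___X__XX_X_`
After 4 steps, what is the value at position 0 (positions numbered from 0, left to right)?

_

____X___X_X
_____X___X_
______X___X
_______X___
position 0 holds _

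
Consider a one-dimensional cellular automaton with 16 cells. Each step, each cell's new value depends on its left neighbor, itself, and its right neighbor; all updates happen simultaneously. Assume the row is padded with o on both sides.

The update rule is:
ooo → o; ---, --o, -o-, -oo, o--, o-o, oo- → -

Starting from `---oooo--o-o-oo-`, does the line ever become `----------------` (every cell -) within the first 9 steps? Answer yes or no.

step 1: ----oo----------
step 2: ----------------
all cells are - at step 2

yes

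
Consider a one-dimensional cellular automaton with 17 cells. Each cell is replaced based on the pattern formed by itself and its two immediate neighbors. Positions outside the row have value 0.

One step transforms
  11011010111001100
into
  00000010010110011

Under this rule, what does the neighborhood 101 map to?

0

At position 2 the neighborhood is 101; the next row has 0 there.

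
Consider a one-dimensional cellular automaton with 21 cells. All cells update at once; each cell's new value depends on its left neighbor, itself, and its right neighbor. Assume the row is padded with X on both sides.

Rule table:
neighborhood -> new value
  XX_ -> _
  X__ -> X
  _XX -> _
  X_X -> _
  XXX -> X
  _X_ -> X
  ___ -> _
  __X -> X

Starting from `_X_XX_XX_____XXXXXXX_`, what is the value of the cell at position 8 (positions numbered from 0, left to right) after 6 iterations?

_

_X______X___X_XXXXX__
_XX____XXX_XX__XXX_XX
___X__X_X____XX_X___X
X_XXXXX_XX__X___XX_X_
___XXX____XXXX_X___X_
X_X_X_X__X_XX__XX_XX_
position 8 holds _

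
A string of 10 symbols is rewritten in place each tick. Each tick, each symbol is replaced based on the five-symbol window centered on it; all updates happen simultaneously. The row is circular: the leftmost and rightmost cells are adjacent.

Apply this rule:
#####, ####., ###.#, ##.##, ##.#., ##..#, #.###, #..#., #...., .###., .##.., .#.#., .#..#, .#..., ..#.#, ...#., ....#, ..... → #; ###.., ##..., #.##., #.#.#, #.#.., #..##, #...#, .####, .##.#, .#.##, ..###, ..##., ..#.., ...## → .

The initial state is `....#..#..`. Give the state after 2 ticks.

tick 1: ####.##.##
tick 2: #####..##.

#####..##.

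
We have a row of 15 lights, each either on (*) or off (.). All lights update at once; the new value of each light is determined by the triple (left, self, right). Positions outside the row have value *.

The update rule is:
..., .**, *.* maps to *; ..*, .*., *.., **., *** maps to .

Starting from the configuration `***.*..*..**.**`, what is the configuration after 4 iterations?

....*..***..**.

...*......*.**.
.*...****..**.*
*..*.*.....*.**
....*..***..**.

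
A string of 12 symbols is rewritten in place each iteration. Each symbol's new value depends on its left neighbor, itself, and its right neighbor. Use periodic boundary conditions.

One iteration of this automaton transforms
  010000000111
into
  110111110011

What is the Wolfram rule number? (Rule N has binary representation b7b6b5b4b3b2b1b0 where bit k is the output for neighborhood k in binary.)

229

position 10: 111 → 1  (bit 7 = 1)
position 11: 110 → 1  (bit 6 = 1)
position 0: 101 → 1  (bit 5 = 1)
position 2: 100 → 0  (bit 4 = 0)
position 9: 011 → 0  (bit 3 = 0)
position 1: 010 → 1  (bit 2 = 1)
position 8: 001 → 0  (bit 1 = 0)
position 3: 000 → 1  (bit 0 = 1)
bits b7..b0 = 11100101 = 229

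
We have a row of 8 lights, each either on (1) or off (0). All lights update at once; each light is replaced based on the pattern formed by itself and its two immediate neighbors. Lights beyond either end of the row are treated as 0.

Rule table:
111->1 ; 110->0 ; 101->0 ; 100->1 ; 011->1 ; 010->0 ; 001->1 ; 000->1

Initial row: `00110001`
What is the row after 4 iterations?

00110111

11101110
11001101
10111000
00110111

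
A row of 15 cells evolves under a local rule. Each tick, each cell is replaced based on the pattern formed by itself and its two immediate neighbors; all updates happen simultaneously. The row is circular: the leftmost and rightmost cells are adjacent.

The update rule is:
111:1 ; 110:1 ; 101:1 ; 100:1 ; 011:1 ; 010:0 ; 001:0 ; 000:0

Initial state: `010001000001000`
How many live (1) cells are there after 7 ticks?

tick 1: 001000100000100
tick 2: 000100010000010
tick 3: 000010001000001
tick 4: 100001000100000
tick 5: 010000100010000
tick 6: 001000010001000
tick 7: 000100001000100
count of 1: 3

3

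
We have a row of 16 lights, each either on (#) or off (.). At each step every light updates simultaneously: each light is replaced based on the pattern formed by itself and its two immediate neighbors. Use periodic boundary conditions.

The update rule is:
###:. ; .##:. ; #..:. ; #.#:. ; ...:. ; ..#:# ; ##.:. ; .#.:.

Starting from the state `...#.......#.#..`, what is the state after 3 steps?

..#.......#.....
.#.......#......
#.......#.......

#.......#.......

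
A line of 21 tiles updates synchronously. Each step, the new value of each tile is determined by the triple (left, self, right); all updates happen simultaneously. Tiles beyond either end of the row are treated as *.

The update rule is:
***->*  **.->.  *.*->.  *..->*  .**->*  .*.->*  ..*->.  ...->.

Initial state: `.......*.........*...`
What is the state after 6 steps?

.*.*.*.*.*.*.*...*.*.

*......**........**..
.*.....*.*.......*.*.
.**....*.**......*.*.
.*.*...*.*.*.....*.*.
.*.**..*.*.**....*.*.
.*.*.*.*.*.*.*...*.*.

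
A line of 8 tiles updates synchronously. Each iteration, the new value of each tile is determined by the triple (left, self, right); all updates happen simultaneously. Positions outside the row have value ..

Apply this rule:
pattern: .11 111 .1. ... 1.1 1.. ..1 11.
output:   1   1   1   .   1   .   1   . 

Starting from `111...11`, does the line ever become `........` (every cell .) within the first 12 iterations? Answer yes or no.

11...11.
1...11..
1..11...
1.11....
111.....
11......
1.......
1.......  (fixed point — unchanged through iteration 12)
iteration 12 is 1......., still not uniform .

no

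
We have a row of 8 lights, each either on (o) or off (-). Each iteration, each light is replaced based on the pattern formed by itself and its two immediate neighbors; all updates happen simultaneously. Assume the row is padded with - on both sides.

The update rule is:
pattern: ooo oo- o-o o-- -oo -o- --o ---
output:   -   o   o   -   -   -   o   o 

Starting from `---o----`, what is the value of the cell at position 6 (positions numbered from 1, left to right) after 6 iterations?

-

ooo--ooo
--o-o--o
oo-o--o-
-oo--o--
o-o-o--o
-o-o--o-
position 6 holds -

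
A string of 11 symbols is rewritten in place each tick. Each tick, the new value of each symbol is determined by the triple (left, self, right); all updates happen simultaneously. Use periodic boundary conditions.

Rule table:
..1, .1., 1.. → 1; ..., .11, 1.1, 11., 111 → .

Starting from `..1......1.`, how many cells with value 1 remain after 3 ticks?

.111....111
....1..1...
...111111..
count of 1: 6

6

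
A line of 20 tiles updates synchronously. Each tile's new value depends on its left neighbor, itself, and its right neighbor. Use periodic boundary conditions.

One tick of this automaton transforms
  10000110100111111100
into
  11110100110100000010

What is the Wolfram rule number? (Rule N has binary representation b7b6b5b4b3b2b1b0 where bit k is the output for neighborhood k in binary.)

position 12: 111 → 0  (bit 7 = 0)
position 6: 110 → 0  (bit 6 = 0)
position 7: 101 → 0  (bit 5 = 0)
position 1: 100 → 1  (bit 4 = 1)
position 5: 011 → 1  (bit 3 = 1)
position 0: 010 → 1  (bit 2 = 1)
position 4: 001 → 0  (bit 1 = 0)
position 2: 000 → 1  (bit 0 = 1)
bits b7..b0 = 00011101 = 29

29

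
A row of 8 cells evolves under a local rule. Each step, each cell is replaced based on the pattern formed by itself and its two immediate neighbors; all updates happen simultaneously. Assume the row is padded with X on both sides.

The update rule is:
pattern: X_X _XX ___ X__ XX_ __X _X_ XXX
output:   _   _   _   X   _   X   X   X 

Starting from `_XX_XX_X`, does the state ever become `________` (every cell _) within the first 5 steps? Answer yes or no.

________
all cells are _ at step 1

yes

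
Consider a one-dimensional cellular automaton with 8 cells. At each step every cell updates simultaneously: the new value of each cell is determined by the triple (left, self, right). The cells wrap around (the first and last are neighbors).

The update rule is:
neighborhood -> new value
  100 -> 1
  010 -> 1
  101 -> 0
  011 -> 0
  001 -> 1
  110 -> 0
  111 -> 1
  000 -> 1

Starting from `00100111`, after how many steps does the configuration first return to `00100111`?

4

11111010
01110010
10101111
00100111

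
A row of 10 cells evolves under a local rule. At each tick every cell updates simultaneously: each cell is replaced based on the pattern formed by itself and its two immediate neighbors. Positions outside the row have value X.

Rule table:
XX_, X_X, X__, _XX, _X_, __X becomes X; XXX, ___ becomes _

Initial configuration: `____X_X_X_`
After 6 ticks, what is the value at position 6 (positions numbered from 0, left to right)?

X__XXXXXXX
XXXX______
___XX____X
X_XXXX__XX
XXX__XXXX_
__XXXX__XX
position 6 holds _

_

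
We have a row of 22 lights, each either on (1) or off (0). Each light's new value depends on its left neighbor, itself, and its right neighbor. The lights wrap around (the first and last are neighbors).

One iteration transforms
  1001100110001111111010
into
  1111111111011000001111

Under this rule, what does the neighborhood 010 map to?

At position 0 the neighborhood is 010; the next row has 1 there.

1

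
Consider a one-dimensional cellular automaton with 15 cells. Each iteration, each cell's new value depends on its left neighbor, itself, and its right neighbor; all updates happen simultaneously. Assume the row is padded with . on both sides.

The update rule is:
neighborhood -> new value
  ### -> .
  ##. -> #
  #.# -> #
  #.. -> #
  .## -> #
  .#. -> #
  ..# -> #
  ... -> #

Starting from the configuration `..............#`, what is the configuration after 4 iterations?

###############
#.............#
###############  (repeats iteration 1; period 2)
iteration 4: #.............#

#.............#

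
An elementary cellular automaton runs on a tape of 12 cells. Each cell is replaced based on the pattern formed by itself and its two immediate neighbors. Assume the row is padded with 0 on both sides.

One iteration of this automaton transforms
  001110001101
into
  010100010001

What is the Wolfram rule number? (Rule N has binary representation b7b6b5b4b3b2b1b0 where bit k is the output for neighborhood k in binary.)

134

position 3: 111 → 1  (bit 7 = 1)
position 4: 110 → 0  (bit 6 = 0)
position 10: 101 → 0  (bit 5 = 0)
position 5: 100 → 0  (bit 4 = 0)
position 2: 011 → 0  (bit 3 = 0)
position 11: 010 → 1  (bit 2 = 1)
position 1: 001 → 1  (bit 1 = 1)
position 0: 000 → 0  (bit 0 = 0)
bits b7..b0 = 10000110 = 134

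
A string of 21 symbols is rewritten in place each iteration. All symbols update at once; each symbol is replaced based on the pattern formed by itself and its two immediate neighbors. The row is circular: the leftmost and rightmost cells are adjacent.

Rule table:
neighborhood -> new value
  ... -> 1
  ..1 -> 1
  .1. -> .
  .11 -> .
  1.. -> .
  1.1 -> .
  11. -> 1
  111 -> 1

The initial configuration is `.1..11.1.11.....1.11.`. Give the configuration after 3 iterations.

1..1.1....1.1111...1.
..1....111...111.11..
11..111.11.11.11..1.1

11..111.11.11.11..1.1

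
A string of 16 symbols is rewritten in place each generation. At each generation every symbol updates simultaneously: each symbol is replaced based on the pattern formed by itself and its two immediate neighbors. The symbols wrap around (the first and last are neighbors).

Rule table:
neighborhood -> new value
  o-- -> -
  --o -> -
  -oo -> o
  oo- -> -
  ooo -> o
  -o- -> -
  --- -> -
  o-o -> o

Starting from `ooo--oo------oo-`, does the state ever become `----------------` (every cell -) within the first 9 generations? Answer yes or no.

yes

generation 1: oo---o-------o-o
generation 2: o-------------oo
generation 3: --------------oo
generation 4: --------------o-
generation 5: ----------------
all cells are - at generation 5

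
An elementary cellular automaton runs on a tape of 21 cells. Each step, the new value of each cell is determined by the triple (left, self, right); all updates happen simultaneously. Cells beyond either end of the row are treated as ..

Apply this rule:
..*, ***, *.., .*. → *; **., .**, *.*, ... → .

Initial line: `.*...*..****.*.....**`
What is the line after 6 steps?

.**...*****.*********

step 1: ***.****.**..**...*..
step 2: .*...**....**..*.***.
step 3: ***.*..*..*..***..*.*
step 4: .*..*********.*.***.*
step 5: ****.*******..*..*..*
step 6: .**...*****.*********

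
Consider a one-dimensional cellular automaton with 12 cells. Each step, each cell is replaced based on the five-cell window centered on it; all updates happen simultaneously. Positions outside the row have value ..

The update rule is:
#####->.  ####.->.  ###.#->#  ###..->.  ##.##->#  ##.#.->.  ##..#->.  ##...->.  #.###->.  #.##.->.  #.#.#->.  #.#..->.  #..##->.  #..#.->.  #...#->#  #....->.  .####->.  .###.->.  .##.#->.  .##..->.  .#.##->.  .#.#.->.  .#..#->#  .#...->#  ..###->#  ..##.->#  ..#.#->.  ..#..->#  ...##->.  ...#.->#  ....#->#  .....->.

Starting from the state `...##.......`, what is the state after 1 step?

.#.#........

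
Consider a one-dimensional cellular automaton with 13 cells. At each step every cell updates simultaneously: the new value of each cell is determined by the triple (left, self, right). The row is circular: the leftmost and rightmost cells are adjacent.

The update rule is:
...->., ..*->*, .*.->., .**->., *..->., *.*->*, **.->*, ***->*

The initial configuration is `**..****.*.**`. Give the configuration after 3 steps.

**.*.****.*.*
***.*.****.*.
.***.*.****.*

.***.*.****.*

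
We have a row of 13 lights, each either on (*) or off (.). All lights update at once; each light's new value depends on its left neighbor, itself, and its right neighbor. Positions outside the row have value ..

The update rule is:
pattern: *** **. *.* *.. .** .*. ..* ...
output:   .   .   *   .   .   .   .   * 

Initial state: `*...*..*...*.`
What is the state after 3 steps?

..*......*...

..*......*...
*...****...**
..*......*...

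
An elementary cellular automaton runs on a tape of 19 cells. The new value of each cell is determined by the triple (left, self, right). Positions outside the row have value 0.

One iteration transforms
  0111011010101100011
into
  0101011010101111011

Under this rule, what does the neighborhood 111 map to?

At position 2 the neighborhood is 111; the next row has 0 there.

0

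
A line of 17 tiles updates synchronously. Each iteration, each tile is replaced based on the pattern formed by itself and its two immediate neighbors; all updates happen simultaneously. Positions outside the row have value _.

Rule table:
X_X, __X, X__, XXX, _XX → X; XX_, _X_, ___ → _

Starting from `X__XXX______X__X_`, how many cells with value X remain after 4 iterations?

iteration 1: _XXXX_X____X_XX_X
iteration 2: XXXX_X_X__X_XX_X_
iteration 3: XXX_X_X_XX_XX_X_X
iteration 4: XX_X_X_XX_XX_X_X_
count of X: 10

10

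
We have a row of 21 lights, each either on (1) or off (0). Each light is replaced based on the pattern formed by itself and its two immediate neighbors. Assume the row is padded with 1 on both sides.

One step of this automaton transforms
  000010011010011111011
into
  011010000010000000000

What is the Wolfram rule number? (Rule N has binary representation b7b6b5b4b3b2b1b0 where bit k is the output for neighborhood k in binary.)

5

position 14: 111 → 0  (bit 7 = 0)
position 8: 110 → 0  (bit 6 = 0)
position 9: 101 → 0  (bit 5 = 0)
position 0: 100 → 0  (bit 4 = 0)
position 7: 011 → 0  (bit 3 = 0)
position 4: 010 → 1  (bit 2 = 1)
position 3: 001 → 0  (bit 1 = 0)
position 1: 000 → 1  (bit 0 = 1)
bits b7..b0 = 00000101 = 5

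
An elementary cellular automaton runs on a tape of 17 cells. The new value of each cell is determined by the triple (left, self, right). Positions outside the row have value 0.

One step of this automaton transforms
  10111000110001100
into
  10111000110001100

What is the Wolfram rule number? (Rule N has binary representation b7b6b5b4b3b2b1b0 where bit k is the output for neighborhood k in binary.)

204

position 3: 111 → 1  (bit 7 = 1)
position 4: 110 → 1  (bit 6 = 1)
position 1: 101 → 0  (bit 5 = 0)
position 5: 100 → 0  (bit 4 = 0)
position 2: 011 → 1  (bit 3 = 1)
position 0: 010 → 1  (bit 2 = 1)
position 7: 001 → 0  (bit 1 = 0)
position 6: 000 → 0  (bit 0 = 0)
bits b7..b0 = 11001100 = 204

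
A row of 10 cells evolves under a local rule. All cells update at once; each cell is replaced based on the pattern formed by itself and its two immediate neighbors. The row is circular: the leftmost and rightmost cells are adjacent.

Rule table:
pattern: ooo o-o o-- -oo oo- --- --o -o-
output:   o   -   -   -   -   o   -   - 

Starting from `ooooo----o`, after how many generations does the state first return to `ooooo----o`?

generation 1: oooo--oo--
generation 2: -oo-------
generation 3: ----oooooo
generation 4: -oo--oooo-
generation 5: ------oo--
generation 6: ooooo----o

6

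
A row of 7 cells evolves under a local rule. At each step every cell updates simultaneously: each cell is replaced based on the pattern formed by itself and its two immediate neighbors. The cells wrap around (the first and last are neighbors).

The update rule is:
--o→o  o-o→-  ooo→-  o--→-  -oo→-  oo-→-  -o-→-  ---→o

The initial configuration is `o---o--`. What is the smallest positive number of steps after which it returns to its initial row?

step 1: --oo--o
step 2: -o---o-
step 3: o--oo--
step 4: --o---o
step 5: -o--oo-
step 6: o--o---
step 7: --o--oo
step 8: -o--o--
step 9: o--o--o
step 10: --o--o-
step 11: oo--o--
step 12: ---o--o
step 13: -oo--o-
step 14: o---o--

14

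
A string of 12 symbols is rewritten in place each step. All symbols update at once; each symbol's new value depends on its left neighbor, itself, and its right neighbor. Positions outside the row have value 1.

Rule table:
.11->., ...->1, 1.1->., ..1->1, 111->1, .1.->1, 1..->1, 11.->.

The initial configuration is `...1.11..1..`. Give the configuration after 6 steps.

1111...11111
111.111.1111
11...1...111
1.1111111.11
...11111...1
111.111.111.

111.111.111.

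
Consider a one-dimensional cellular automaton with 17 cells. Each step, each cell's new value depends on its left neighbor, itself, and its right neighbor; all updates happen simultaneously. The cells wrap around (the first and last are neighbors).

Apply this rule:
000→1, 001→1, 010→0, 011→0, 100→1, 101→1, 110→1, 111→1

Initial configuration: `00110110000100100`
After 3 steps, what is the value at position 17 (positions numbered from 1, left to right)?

0

11011011111011011
11101101111101101
11110110111110110
position 17 holds 0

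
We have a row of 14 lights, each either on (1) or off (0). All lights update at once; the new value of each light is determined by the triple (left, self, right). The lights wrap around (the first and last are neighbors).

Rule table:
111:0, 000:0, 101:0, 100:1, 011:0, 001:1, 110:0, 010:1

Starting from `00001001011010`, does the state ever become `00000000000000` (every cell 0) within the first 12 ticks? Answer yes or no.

yes

00011111000011
10100000100100
10110001111111
00001010000000
00011011000000
00100000100000
01110001110000
10001010001000
11011011011101
00000000000000
all cells are 0 at tick 10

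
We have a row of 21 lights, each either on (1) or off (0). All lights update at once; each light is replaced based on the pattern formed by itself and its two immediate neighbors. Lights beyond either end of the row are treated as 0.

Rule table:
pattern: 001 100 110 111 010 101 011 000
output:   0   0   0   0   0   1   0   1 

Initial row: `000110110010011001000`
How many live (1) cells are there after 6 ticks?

12

110001000000000000011
000100011111111111000
110001000000000000011  (repeats tick 1; period 2)
tick 6: 000100011111111111000
count of 1: 12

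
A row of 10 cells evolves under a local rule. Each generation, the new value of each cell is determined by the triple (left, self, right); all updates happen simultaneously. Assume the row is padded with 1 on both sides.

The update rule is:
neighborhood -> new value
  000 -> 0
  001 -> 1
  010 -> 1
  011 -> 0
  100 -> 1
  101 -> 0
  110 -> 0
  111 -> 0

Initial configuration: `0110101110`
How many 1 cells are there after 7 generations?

0000100000
1001110001
0110001010
0001011010
1011000010
0000100110
1001111000
count of 1: 5

5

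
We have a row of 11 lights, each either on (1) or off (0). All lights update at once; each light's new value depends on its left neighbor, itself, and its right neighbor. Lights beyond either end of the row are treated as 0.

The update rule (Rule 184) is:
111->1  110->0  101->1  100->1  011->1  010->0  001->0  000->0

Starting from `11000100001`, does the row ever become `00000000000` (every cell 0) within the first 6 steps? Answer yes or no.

10100010000
01010001000
00101000100
00010100010
00001010001
00000101000
step 6 is 00000101000, still not uniform 0

no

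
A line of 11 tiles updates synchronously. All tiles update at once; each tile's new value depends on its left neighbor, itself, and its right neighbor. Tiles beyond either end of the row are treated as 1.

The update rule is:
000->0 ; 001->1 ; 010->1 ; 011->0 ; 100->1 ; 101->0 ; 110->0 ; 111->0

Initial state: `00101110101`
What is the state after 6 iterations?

01001111000

iteration 1: 11100000100
iteration 2: 00010001111
iteration 3: 10111010000
iteration 4: 00000011001
iteration 5: 10000100110
iteration 6: 01001111000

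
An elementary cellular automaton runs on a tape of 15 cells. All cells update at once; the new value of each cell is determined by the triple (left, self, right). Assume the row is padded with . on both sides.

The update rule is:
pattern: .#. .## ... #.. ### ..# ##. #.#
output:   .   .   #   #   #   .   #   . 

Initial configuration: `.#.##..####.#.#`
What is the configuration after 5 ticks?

....##..###....
###..##..######
.###..##..#####
..###..##..####
#..###..##..###

#..###..##..###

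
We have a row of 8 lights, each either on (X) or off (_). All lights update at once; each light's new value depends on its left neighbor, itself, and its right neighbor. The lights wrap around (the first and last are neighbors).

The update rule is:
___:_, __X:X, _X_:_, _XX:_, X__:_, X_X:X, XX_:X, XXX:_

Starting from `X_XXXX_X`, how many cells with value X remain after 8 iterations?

XX___XX_
_X__X_XX
X__X_X_X
X_X_X_X_
_X_X_X_X
X_X_X_X_  (repeats iteration 4; period 2)
iteration 8: X_X_X_X_
count of X: 4

4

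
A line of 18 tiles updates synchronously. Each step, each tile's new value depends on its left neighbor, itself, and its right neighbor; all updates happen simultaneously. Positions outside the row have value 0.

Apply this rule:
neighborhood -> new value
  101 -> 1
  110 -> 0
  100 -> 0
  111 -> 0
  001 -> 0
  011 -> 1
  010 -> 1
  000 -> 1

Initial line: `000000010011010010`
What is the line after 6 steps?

101101110000000011

step 1: 111111010010110010
step 2: 100000110011100010
step 3: 101110100010001010
step 4: 111001101010101110
step 5: 100001011111111000
step 6: 101101110000000011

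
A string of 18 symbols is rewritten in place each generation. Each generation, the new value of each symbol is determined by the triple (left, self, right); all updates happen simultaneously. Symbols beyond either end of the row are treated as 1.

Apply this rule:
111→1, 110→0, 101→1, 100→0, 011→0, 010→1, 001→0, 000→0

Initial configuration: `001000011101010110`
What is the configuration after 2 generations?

001000001101110000

001000001011111001
001000001101110000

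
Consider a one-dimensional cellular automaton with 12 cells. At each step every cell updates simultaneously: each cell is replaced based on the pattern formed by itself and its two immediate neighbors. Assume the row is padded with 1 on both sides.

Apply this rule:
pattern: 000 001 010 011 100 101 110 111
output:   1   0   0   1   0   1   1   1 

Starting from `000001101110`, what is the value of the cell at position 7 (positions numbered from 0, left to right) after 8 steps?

011101111111
111111111111
111111111111  (fixed point — unchanged through step 8)
position 7 holds 1

1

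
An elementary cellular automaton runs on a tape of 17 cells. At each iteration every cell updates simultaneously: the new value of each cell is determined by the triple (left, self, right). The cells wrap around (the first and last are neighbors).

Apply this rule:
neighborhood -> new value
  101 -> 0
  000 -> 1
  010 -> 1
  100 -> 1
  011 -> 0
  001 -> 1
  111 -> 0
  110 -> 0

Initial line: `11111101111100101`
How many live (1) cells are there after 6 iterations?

14

iteration 1: 00000000000011100
iteration 2: 11111111111100011
iteration 3: 00000000000011100  (repeats iteration 1; period 2)
iteration 6: 11111111111100011
count of 1: 14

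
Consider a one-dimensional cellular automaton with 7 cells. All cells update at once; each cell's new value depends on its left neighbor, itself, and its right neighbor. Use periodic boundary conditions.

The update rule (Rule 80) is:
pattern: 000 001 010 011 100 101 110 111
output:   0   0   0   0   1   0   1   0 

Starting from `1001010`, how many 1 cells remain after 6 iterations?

0100000
0010000
0001000
0000100
0000010
0000001
count of 1: 1

1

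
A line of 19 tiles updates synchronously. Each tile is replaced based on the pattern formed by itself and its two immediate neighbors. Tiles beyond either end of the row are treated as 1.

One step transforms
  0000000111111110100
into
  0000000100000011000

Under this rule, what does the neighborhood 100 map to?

At position 0 the neighborhood is 100; the next row has 0 there.

0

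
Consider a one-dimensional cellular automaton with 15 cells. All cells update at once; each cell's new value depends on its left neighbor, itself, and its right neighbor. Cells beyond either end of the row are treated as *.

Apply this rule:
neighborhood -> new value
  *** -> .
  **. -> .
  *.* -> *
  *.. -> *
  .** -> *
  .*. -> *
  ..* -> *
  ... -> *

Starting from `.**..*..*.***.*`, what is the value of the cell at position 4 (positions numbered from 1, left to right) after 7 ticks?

*

tick 1: **.********..**
tick 2: ..**.......***.
tick 3: ***.********..*
tick 4: ...**.......***
tick 5: ****.********..
tick 6: ....**.......**
tick 7: *****.********.
position 4 holds *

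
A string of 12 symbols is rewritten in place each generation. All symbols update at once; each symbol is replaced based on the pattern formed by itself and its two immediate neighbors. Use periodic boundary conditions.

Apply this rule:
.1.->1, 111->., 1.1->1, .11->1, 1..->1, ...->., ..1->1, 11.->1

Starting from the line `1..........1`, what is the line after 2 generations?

.11......11.

11........11
.11......11.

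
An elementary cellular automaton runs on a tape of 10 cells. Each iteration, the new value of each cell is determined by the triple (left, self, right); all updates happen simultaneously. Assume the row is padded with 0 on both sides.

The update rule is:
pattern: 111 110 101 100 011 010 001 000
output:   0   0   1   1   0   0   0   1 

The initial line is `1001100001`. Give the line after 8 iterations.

0100011100
0011000011
1000111000
0110000111
0001110000
1100001111
0011100000
1000011111

1000011111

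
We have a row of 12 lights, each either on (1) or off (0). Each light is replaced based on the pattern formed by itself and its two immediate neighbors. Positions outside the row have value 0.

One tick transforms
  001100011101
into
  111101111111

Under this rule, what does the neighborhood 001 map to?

At position 1 the neighborhood is 001; the next row has 1 there.

1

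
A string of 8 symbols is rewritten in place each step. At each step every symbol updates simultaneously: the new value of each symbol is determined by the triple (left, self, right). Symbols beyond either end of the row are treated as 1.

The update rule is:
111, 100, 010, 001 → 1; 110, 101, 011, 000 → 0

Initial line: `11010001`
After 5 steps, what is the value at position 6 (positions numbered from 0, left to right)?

10011010
01100010
00010110
10110000
00001001
position 6 holds 0

0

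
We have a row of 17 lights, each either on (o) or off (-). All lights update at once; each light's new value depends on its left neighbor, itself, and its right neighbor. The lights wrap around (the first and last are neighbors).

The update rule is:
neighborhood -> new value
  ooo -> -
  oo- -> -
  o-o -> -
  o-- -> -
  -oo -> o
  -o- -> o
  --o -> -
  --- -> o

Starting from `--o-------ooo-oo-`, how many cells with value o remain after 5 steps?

8

step 1: o-o-ooooo-o---o--
step 2: o-o-o-----o-o-o--
step 3: o-o-o-ooo-o-o-o--
step 4: o-o-o-o---o-o-o--
step 5: o-o-o-o-o-o-o-o--
count of o: 8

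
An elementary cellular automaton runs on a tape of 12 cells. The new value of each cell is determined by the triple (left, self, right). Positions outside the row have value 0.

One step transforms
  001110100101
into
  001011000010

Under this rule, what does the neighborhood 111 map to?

0

At position 3 the neighborhood is 111; the next row has 0 there.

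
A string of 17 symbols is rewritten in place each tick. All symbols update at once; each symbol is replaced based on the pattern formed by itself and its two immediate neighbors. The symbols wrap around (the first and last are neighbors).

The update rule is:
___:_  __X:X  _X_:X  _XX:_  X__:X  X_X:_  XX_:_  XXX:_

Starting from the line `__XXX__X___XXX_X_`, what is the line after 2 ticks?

_XX_X_____XX__X__

_X___XXXX_X____XX
_XX_X_____XX__X__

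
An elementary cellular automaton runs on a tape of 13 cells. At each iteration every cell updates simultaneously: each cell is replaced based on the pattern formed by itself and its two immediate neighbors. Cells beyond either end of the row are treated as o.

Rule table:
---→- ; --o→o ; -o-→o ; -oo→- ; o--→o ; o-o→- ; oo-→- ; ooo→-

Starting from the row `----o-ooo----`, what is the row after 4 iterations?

o--oo----o--o
-oo--o--oooo-
---ooooo-----
o-o-----o---o

o-o-----o---o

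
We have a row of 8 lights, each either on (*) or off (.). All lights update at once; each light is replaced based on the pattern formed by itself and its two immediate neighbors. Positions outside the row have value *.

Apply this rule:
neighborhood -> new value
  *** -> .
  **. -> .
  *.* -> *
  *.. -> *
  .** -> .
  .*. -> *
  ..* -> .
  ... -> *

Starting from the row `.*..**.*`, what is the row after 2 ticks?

***...*.
...**.**

...**.**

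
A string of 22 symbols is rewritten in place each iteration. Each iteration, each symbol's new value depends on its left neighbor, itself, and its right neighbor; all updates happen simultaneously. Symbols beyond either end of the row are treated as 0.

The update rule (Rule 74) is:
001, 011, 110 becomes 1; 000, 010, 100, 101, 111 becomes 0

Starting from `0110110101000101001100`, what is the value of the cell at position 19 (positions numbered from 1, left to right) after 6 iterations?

iteration 1: 1110110000001000011100
iteration 2: 1010110000010000110100
iteration 3: 0000110000100001110000
iteration 4: 0001110001000011010000
iteration 5: 0011010010000111000000
iteration 6: 0111000100001101000000
position 19 holds 0

0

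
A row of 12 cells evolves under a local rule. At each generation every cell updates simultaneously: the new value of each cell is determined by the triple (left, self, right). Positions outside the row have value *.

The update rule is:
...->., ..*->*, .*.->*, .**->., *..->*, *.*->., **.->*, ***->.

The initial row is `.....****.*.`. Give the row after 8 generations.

*.*.*.*.*.*.

*...*...*.*.
**.***.**.*.
.*...*..*.*.
.**.*****.*.
..*.....*.*.
****...**.*.
...**.*.*.*.
*.*.*.*.*.*.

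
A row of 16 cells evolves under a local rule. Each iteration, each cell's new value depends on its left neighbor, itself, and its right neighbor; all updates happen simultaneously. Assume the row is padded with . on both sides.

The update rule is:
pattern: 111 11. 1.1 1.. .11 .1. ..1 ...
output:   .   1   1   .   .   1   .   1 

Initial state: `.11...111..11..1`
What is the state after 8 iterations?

..1.1...1...1..1
1.111.1.1.1.1..1
11..111111111..1
.1..........1..1
.1.11111111.1..1
.11.......111..1
..1.11111...1..1
1.11....1.1.1..1

1.11....1.1.1..1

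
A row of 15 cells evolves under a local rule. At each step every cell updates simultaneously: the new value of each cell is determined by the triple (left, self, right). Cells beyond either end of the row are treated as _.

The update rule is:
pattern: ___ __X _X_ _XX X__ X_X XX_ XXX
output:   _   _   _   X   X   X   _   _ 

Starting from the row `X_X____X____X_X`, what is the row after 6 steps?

_X_X____X____X_
__X_X____X____X
___X_X____X____
____X_X____X___
_____X_X____X__
______X_X____X_

______X_X____X_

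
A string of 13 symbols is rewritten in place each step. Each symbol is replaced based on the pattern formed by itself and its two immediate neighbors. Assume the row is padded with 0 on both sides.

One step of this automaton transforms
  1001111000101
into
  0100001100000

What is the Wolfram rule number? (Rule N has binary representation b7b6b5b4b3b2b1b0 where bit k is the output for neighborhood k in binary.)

80

position 4: 111 → 0  (bit 7 = 0)
position 6: 110 → 1  (bit 6 = 1)
position 11: 101 → 0  (bit 5 = 0)
position 1: 100 → 1  (bit 4 = 1)
position 3: 011 → 0  (bit 3 = 0)
position 0: 010 → 0  (bit 2 = 0)
position 2: 001 → 0  (bit 1 = 0)
position 8: 000 → 0  (bit 0 = 0)
bits b7..b0 = 01010000 = 80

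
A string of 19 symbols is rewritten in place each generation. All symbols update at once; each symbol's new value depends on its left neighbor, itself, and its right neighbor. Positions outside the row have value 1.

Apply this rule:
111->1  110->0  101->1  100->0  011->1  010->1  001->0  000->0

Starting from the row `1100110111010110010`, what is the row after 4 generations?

1000101110111100011
0000111101111000011
0000111011110000011
0000110111100000011

0000110111100000011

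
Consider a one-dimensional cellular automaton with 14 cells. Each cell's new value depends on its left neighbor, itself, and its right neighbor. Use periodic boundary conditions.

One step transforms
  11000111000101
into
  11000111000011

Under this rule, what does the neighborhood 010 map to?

0

At position 11 the neighborhood is 010; the next row has 0 there.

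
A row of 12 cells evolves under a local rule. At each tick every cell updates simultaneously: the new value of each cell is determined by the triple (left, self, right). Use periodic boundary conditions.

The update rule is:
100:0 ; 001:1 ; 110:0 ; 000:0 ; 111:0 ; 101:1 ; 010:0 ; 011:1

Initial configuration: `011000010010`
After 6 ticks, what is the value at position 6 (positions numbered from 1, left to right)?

0

tick 1: 110000100100
tick 2: 100001001001
tick 3: 000010010011
tick 4: 000100100110
tick 5: 001001001100
tick 6: 010010011000
position 6 holds 0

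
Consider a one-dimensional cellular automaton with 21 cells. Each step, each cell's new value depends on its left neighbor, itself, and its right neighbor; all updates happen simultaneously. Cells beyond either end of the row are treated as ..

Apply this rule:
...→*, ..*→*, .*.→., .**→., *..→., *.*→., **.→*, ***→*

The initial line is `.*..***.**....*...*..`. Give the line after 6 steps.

*..*.**..*.***..**..*
..*...*.*...**.*.*.*.
**..**....**.*.......
.*.*.*.***.*...******
*.......**...**.*****
..******.*.**.*..****

..******.*.**.*..****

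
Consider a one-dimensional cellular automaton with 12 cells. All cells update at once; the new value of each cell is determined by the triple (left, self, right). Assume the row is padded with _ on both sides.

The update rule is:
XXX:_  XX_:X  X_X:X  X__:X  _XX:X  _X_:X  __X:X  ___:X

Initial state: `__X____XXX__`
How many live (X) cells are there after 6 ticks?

tick 1: XXXXXXXX_XXX
tick 2: X______XXX_X
tick 3: XXXXXXXX_XXX  (repeats tick 1; period 2)
tick 6: X______XXX_X
count of X: 5

5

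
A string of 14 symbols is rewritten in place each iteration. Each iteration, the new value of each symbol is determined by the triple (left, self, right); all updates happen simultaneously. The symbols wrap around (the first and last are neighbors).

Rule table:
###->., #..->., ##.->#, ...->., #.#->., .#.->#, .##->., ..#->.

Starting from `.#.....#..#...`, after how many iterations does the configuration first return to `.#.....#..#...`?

1

iteration 1: .#.....#..#...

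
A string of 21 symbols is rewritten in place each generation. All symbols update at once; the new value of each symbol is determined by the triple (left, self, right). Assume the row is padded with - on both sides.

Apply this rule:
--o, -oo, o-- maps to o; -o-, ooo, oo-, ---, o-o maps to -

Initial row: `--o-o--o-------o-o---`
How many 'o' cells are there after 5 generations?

-o---oo-o-----o---o--
o-o-oo---o---o-o-o-o-
----o-o-o-o-o-------o
---o---------o-----o-
--o-o-------o-o---o-o
count of o: 6

6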